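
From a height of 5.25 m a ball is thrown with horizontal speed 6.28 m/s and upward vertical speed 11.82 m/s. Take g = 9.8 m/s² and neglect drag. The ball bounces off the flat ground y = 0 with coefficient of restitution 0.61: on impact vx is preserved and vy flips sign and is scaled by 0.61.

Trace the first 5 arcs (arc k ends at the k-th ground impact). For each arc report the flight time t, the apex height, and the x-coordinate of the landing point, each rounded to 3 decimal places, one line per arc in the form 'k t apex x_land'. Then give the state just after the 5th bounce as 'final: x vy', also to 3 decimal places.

Arc 1: start y=5.250, vy=11.820 → t=2.796, apex=12.378, x_land=17.556, impact vy=-15.576
  bounce: vy ← 0.61·15.576 = 9.501
Arc 2: start y=0.000, vy=9.501 → t=1.939, apex=4.606, x_land=29.733, impact vy=-9.501
  bounce: vy ← 0.61·9.501 = 5.796
Arc 3: start y=0.000, vy=5.796 → t=1.183, apex=1.714, x_land=37.161, impact vy=-5.796
  bounce: vy ← 0.61·5.796 = 3.535
Arc 4: start y=0.000, vy=3.535 → t=0.722, apex=0.638, x_land=41.692, impact vy=-3.535
  bounce: vy ← 0.61·3.535 = 2.157
Arc 5: start y=0.000, vy=2.157 → t=0.440, apex=0.237, x_land=44.456, impact vy=-2.157
  bounce: vy ← 0.61·2.157 = 1.316

1 2.796 12.378 17.556
2 1.939 4.606 29.733
3 1.183 1.714 37.161
4 0.722 0.638 41.692
5 0.440 0.237 44.456
final: 44.456 1.316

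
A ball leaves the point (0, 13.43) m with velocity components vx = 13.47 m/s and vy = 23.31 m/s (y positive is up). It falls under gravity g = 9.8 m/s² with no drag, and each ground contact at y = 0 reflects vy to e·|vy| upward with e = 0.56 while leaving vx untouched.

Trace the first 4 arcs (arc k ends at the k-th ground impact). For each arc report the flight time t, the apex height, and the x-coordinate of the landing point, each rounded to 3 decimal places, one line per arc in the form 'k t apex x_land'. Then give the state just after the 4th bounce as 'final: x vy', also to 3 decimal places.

Arc 1: start y=13.430, vy=23.310 → t=5.277, apex=41.152, x_land=71.075, impact vy=-28.400
  bounce: vy ← 0.56·28.400 = 15.904
Arc 2: start y=0.000, vy=15.904 → t=3.246, apex=12.905, x_land=114.796, impact vy=-15.904
  bounce: vy ← 0.56·15.904 = 8.906
Arc 3: start y=0.000, vy=8.906 → t=1.818, apex=4.047, x_land=139.279, impact vy=-8.906
  bounce: vy ← 0.56·8.906 = 4.988
Arc 4: start y=0.000, vy=4.988 → t=1.018, apex=1.269, x_land=152.990, impact vy=-4.988
  bounce: vy ← 0.56·4.988 = 2.793

1 5.277 41.152 71.075
2 3.246 12.905 114.796
3 1.818 4.047 139.279
4 1.018 1.269 152.990
final: 152.990 2.793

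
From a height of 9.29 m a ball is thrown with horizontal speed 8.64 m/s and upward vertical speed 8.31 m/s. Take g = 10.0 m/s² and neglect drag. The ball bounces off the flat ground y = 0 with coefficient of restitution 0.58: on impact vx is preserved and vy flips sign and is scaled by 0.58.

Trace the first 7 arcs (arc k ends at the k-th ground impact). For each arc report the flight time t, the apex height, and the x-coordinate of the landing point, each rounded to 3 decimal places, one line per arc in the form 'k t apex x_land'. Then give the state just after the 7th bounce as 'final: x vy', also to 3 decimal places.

Arc 1: start y=9.290, vy=8.310 → t=2.427, apex=12.743, x_land=20.973, impact vy=-15.964
  bounce: vy ← 0.58·15.964 = 9.259
Arc 2: start y=0.000, vy=9.259 → t=1.852, apex=4.287, x_land=36.973, impact vy=-9.259
  bounce: vy ← 0.58·9.259 = 5.370
Arc 3: start y=0.000, vy=5.370 → t=1.074, apex=1.442, x_land=46.253, impact vy=-5.370
  bounce: vy ← 0.58·5.370 = 3.115
Arc 4: start y=0.000, vy=3.115 → t=0.623, apex=0.485, x_land=51.635, impact vy=-3.115
  bounce: vy ← 0.58·3.115 = 1.807
Arc 5: start y=0.000, vy=1.807 → t=0.361, apex=0.163, x_land=54.757, impact vy=-1.807
  bounce: vy ← 0.58·1.807 = 1.048
Arc 6: start y=0.000, vy=1.048 → t=0.210, apex=0.055, x_land=56.568, impact vy=-1.048
  bounce: vy ← 0.58·1.048 = 0.608
Arc 7: start y=0.000, vy=0.608 → t=0.122, apex=0.018, x_land=57.618, impact vy=-0.608
  bounce: vy ← 0.58·0.608 = 0.352

1 2.427 12.743 20.973
2 1.852 4.287 36.973
3 1.074 1.442 46.253
4 0.623 0.485 51.635
5 0.361 0.163 54.757
6 0.210 0.055 56.568
7 0.122 0.018 57.618
final: 57.618 0.352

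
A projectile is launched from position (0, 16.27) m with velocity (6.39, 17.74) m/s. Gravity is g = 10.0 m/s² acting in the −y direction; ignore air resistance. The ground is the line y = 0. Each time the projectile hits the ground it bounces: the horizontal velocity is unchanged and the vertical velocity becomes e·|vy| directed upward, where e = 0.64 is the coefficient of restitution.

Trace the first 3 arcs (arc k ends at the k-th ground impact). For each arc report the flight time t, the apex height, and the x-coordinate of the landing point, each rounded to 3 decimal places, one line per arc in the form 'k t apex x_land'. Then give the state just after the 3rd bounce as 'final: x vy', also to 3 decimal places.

Arc 1: start y=16.270, vy=17.740 → t=4.304, apex=32.005, x_land=27.503, impact vy=-25.300
  bounce: vy ← 0.64·25.300 = 16.192
Arc 2: start y=0.000, vy=16.192 → t=3.238, apex=13.109, x_land=48.196, impact vy=-16.192
  bounce: vy ← 0.64·16.192 = 10.363
Arc 3: start y=0.000, vy=10.363 → t=2.073, apex=5.370, x_land=61.440, impact vy=-10.363
  bounce: vy ← 0.64·10.363 = 6.632

1 4.304 32.005 27.503
2 3.238 13.109 48.196
3 2.073 5.370 61.440
final: 61.440 6.632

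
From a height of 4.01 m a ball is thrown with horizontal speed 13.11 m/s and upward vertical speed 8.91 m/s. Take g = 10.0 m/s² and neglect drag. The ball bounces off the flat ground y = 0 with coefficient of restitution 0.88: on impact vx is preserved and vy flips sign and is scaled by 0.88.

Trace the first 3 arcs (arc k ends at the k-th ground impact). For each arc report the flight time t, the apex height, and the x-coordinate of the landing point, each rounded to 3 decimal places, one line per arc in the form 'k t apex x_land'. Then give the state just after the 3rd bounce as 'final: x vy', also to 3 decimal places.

Arc 1: start y=4.010, vy=8.910 → t=2.154, apex=7.979, x_land=28.243, impact vy=-12.633
  bounce: vy ← 0.88·12.633 = 11.117
Arc 2: start y=0.000, vy=11.117 → t=2.223, apex=6.179, x_land=57.391, impact vy=-11.117
  bounce: vy ← 0.88·11.117 = 9.783
Arc 3: start y=0.000, vy=9.783 → t=1.957, apex=4.785, x_land=83.042, impact vy=-9.783
  bounce: vy ← 0.88·9.783 = 8.609

1 2.154 7.979 28.243
2 2.223 6.179 57.391
3 1.957 4.785 83.042
final: 83.042 8.609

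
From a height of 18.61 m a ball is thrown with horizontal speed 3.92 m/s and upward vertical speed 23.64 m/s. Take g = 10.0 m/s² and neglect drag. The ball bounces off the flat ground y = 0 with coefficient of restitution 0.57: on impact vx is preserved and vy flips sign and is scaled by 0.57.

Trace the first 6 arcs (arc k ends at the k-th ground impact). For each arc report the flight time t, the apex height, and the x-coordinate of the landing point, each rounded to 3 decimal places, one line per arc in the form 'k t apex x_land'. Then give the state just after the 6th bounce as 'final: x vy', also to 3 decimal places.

Arc 1: start y=18.610, vy=23.640 → t=5.415, apex=46.552, x_land=21.228, impact vy=-30.513
  bounce: vy ← 0.57·30.513 = 17.392
Arc 2: start y=0.000, vy=17.392 → t=3.478, apex=15.125, x_land=34.864, impact vy=-17.392
  bounce: vy ← 0.57·17.392 = 9.914
Arc 3: start y=0.000, vy=9.914 → t=1.983, apex=4.914, x_land=42.636, impact vy=-9.914
  bounce: vy ← 0.57·9.914 = 5.651
Arc 4: start y=0.000, vy=5.651 → t=1.130, apex=1.597, x_land=47.066, impact vy=-5.651
  bounce: vy ← 0.57·5.651 = 3.221
Arc 5: start y=0.000, vy=3.221 → t=0.644, apex=0.519, x_land=49.592, impact vy=-3.221
  bounce: vy ← 0.57·3.221 = 1.836
Arc 6: start y=0.000, vy=1.836 → t=0.367, apex=0.169, x_land=51.031, impact vy=-1.836
  bounce: vy ← 0.57·1.836 = 1.046

1 5.415 46.552 21.228
2 3.478 15.125 34.864
3 1.983 4.914 42.636
4 1.130 1.597 47.066
5 0.644 0.519 49.592
6 0.367 0.169 51.031
final: 51.031 1.046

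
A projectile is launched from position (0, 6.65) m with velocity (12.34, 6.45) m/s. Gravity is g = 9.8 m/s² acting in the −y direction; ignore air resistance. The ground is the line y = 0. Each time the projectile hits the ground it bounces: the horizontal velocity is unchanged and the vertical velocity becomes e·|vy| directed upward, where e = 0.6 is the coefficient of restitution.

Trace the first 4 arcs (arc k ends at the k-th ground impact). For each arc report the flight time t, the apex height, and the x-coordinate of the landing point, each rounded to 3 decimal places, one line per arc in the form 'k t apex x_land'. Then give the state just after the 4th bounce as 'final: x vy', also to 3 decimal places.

1 1.996 8.773 24.633
2 1.606 3.158 44.447
3 0.963 1.137 56.335
4 0.578 0.409 63.468
final: 63.468 1.699

Arc 1: start y=6.650, vy=6.450 → t=1.996, apex=8.773, x_land=24.633, impact vy=-13.113
  bounce: vy ← 0.6·13.113 = 7.868
Arc 2: start y=0.000, vy=7.868 → t=1.606, apex=3.158, x_land=44.447, impact vy=-7.868
  bounce: vy ← 0.6·7.868 = 4.721
Arc 3: start y=0.000, vy=4.721 → t=0.963, apex=1.137, x_land=56.335, impact vy=-4.721
  bounce: vy ← 0.6·4.721 = 2.832
Arc 4: start y=0.000, vy=2.832 → t=0.578, apex=0.409, x_land=63.468, impact vy=-2.832
  bounce: vy ← 0.6·2.832 = 1.699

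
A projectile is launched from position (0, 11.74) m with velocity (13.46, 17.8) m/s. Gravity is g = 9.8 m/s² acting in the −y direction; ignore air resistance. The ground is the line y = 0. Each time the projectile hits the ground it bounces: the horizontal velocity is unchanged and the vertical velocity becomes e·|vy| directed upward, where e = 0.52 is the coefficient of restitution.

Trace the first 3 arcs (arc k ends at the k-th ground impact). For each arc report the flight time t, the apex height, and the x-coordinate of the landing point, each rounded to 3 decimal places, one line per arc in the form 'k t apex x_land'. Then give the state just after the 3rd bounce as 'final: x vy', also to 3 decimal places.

Arc 1: start y=11.740, vy=17.800 → t=4.203, apex=27.905, x_land=56.569, impact vy=-23.387
  bounce: vy ← 0.52·23.387 = 12.161
Arc 2: start y=0.000, vy=12.161 → t=2.482, apex=7.546, x_land=89.975, impact vy=-12.161
  bounce: vy ← 0.52·12.161 = 6.324
Arc 3: start y=0.000, vy=6.324 → t=1.291, apex=2.040, x_land=107.346, impact vy=-6.324
  bounce: vy ← 0.52·6.324 = 3.288

1 4.203 27.905 56.569
2 2.482 7.546 89.975
3 1.291 2.040 107.346
final: 107.346 3.288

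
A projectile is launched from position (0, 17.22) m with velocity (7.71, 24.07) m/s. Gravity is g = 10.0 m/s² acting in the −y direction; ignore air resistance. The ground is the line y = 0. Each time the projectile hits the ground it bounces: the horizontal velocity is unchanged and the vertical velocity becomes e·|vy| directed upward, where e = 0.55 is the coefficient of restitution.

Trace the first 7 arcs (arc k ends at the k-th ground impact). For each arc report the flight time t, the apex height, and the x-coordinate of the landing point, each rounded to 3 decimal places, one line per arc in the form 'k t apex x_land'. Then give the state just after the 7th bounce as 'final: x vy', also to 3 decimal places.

1 5.446 46.188 41.991
2 3.343 13.972 67.768
3 1.839 4.227 81.945
4 1.011 1.279 89.743
5 0.556 0.387 94.031
6 0.306 0.117 96.390
7 0.168 0.035 97.687
final: 97.687 0.463

Arc 1: start y=17.220, vy=24.070 → t=5.446, apex=46.188, x_land=41.991, impact vy=-30.394
  bounce: vy ← 0.55·30.394 = 16.716
Arc 2: start y=0.000, vy=16.716 → t=3.343, apex=13.972, x_land=67.768, impact vy=-16.716
  bounce: vy ← 0.55·16.716 = 9.194
Arc 3: start y=0.000, vy=9.194 → t=1.839, apex=4.227, x_land=81.945, impact vy=-9.194
  bounce: vy ← 0.55·9.194 = 5.057
Arc 4: start y=0.000, vy=5.057 → t=1.011, apex=1.279, x_land=89.743, impact vy=-5.057
  bounce: vy ← 0.55·5.057 = 2.781
Arc 5: start y=0.000, vy=2.781 → t=0.556, apex=0.387, x_land=94.031, impact vy=-2.781
  bounce: vy ← 0.55·2.781 = 1.530
Arc 6: start y=0.000, vy=1.530 → t=0.306, apex=0.117, x_land=96.390, impact vy=-1.530
  bounce: vy ← 0.55·1.530 = 0.841
Arc 7: start y=0.000, vy=0.841 → t=0.168, apex=0.035, x_land=97.687, impact vy=-0.841
  bounce: vy ← 0.55·0.841 = 0.463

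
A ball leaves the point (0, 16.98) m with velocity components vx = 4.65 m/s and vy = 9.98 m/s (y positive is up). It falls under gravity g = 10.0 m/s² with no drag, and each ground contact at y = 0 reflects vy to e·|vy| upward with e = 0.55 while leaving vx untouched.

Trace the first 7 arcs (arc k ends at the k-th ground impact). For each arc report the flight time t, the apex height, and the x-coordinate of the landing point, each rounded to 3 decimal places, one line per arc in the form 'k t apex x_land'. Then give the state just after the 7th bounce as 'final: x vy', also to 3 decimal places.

1 3.094 21.960 14.386
2 2.305 6.643 25.105
3 1.268 2.009 31.001
4 0.697 0.608 34.244
5 0.384 0.184 36.027
6 0.211 0.056 37.008
7 0.116 0.017 37.548
final: 37.548 0.319

Arc 1: start y=16.980, vy=9.980 → t=3.094, apex=21.960, x_land=14.386, impact vy=-20.957
  bounce: vy ← 0.55·20.957 = 11.526
Arc 2: start y=0.000, vy=11.526 → t=2.305, apex=6.643, x_land=25.105, impact vy=-11.526
  bounce: vy ← 0.55·11.526 = 6.340
Arc 3: start y=0.000, vy=6.340 → t=1.268, apex=2.009, x_land=31.001, impact vy=-6.340
  bounce: vy ← 0.55·6.340 = 3.487
Arc 4: start y=0.000, vy=3.487 → t=0.697, apex=0.608, x_land=34.244, impact vy=-3.487
  bounce: vy ← 0.55·3.487 = 1.918
Arc 5: start y=0.000, vy=1.918 → t=0.384, apex=0.184, x_land=36.027, impact vy=-1.918
  bounce: vy ← 0.55·1.918 = 1.055
Arc 6: start y=0.000, vy=1.055 → t=0.211, apex=0.056, x_land=37.008, impact vy=-1.055
  bounce: vy ← 0.55·1.055 = 0.580
Arc 7: start y=0.000, vy=0.580 → t=0.116, apex=0.017, x_land=37.548, impact vy=-0.580
  bounce: vy ← 0.55·0.580 = 0.319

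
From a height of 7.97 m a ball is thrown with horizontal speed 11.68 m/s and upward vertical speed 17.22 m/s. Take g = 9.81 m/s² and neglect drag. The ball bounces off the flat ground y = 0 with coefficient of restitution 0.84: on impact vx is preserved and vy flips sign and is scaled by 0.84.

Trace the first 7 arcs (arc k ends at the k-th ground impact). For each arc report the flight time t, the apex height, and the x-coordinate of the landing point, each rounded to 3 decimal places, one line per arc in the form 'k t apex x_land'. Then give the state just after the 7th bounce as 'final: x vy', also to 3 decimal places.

Arc 1: start y=7.970, vy=17.220 → t=3.925, apex=23.084, x_land=45.841, impact vy=-21.281
  bounce: vy ← 0.84·21.281 = 17.876
Arc 2: start y=0.000, vy=17.876 → t=3.645, apex=16.288, x_land=88.409, impact vy=-17.876
  bounce: vy ← 0.84·17.876 = 15.016
Arc 3: start y=0.000, vy=15.016 → t=3.061, apex=11.493, x_land=124.166, impact vy=-15.016
  bounce: vy ← 0.84·15.016 = 12.614
Arc 4: start y=0.000, vy=12.614 → t=2.572, apex=8.109, x_land=154.202, impact vy=-12.614
  bounce: vy ← 0.84·12.614 = 10.595
Arc 5: start y=0.000, vy=10.595 → t=2.160, apex=5.722, x_land=179.432, impact vy=-10.595
  bounce: vy ← 0.84·10.595 = 8.900
Arc 6: start y=0.000, vy=8.900 → t=1.815, apex=4.037, x_land=200.626, impact vy=-8.900
  bounce: vy ← 0.84·8.900 = 7.476
Arc 7: start y=0.000, vy=7.476 → t=1.524, apex=2.849, x_land=218.428, impact vy=-7.476
  bounce: vy ← 0.84·7.476 = 6.280

1 3.925 23.084 45.841
2 3.645 16.288 88.409
3 3.061 11.493 124.166
4 2.572 8.109 154.202
5 2.160 5.722 179.432
6 1.815 4.037 200.626
7 1.524 2.849 218.428
final: 218.428 6.280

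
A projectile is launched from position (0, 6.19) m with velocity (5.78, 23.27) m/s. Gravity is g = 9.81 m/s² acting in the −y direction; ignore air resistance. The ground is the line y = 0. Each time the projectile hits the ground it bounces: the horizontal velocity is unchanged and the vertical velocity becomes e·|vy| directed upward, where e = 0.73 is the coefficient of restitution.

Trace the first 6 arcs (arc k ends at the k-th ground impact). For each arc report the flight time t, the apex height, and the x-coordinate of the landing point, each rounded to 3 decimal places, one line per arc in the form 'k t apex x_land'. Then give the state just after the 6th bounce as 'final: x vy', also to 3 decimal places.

1 4.997 33.789 28.881
2 3.832 18.006 51.030
3 2.797 9.595 67.198
4 2.042 5.113 79.001
5 1.491 2.725 87.618
6 1.088 1.452 93.907
final: 93.907 3.896

Arc 1: start y=6.190, vy=23.270 → t=4.997, apex=33.789, x_land=28.881, impact vy=-25.748
  bounce: vy ← 0.73·25.748 = 18.796
Arc 2: start y=0.000, vy=18.796 → t=3.832, apex=18.006, x_land=51.030, impact vy=-18.796
  bounce: vy ← 0.73·18.796 = 13.721
Arc 3: start y=0.000, vy=13.721 → t=2.797, apex=9.595, x_land=67.198, impact vy=-13.721
  bounce: vy ← 0.73·13.721 = 10.016
Arc 4: start y=0.000, vy=10.016 → t=2.042, apex=5.113, x_land=79.001, impact vy=-10.016
  bounce: vy ← 0.73·10.016 = 7.312
Arc 5: start y=0.000, vy=7.312 → t=1.491, apex=2.725, x_land=87.618, impact vy=-7.312
  bounce: vy ← 0.73·7.312 = 5.338
Arc 6: start y=0.000, vy=5.338 → t=1.088, apex=1.452, x_land=93.907, impact vy=-5.338
  bounce: vy ← 0.73·5.338 = 3.896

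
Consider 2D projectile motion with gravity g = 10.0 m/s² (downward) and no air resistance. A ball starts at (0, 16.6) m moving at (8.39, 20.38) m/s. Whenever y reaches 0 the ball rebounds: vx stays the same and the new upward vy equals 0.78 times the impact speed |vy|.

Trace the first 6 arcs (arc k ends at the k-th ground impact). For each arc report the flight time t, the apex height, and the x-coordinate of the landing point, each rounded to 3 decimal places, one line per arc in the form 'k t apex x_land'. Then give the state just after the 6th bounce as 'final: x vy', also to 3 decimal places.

Arc 1: start y=16.600, vy=20.380 → t=4.772, apex=37.367, x_land=40.035, impact vy=-27.338
  bounce: vy ← 0.78·27.338 = 21.323
Arc 2: start y=0.000, vy=21.323 → t=4.265, apex=22.734, x_land=75.816, impact vy=-21.323
  bounce: vy ← 0.78·21.323 = 16.632
Arc 3: start y=0.000, vy=16.632 → t=3.326, apex=13.831, x_land=103.724, impact vy=-16.632
  bounce: vy ← 0.78·16.632 = 12.973
Arc 4: start y=0.000, vy=12.973 → t=2.595, apex=8.415, x_land=125.493, impact vy=-12.973
  bounce: vy ← 0.78·12.973 = 10.119
Arc 5: start y=0.000, vy=10.119 → t=2.024, apex=5.120, x_land=142.473, impact vy=-10.119
  bounce: vy ← 0.78·10.119 = 7.893
Arc 6: start y=0.000, vy=7.893 → t=1.579, apex=3.115, x_land=155.717, impact vy=-7.893
  bounce: vy ← 0.78·7.893 = 6.156

1 4.772 37.367 40.035
2 4.265 22.734 75.816
3 3.326 13.831 103.724
4 2.595 8.415 125.493
5 2.024 5.120 142.473
6 1.579 3.115 155.717
final: 155.717 6.156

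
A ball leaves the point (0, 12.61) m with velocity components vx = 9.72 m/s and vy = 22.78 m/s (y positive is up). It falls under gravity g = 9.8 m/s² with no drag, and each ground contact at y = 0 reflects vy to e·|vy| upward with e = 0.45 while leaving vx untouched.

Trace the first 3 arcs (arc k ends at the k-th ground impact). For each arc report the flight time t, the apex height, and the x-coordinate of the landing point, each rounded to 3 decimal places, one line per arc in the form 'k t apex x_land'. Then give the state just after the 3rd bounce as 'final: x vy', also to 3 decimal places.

Arc 1: start y=12.610, vy=22.780 → t=5.149, apex=39.086, x_land=50.046, impact vy=-27.678
  bounce: vy ← 0.45·27.678 = 12.455
Arc 2: start y=0.000, vy=12.455 → t=2.542, apex=7.915, x_land=74.753, impact vy=-12.455
  bounce: vy ← 0.45·12.455 = 5.605
Arc 3: start y=0.000, vy=5.605 → t=1.144, apex=1.603, x_land=85.872, impact vy=-5.605
  bounce: vy ← 0.45·5.605 = 2.522

1 5.149 39.086 50.046
2 2.542 7.915 74.753
3 1.144 1.603 85.872
final: 85.872 2.522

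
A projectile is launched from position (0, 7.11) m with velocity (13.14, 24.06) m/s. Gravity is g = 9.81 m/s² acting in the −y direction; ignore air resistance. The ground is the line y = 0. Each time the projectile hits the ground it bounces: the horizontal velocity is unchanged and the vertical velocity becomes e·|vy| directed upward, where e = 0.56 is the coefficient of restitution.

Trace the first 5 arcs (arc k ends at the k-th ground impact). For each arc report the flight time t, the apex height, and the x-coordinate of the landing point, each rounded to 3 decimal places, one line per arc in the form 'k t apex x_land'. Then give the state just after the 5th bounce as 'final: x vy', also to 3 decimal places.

1 5.185 36.615 68.128
2 3.060 11.482 108.337
3 1.714 3.601 130.854
4 0.960 1.129 143.463
5 0.537 0.354 150.525
final: 150.525 1.476

Arc 1: start y=7.110, vy=24.060 → t=5.185, apex=36.615, x_land=68.128, impact vy=-26.803
  bounce: vy ← 0.56·26.803 = 15.009
Arc 2: start y=0.000, vy=15.009 → t=3.060, apex=11.482, x_land=108.337, impact vy=-15.009
  bounce: vy ← 0.56·15.009 = 8.405
Arc 3: start y=0.000, vy=8.405 → t=1.714, apex=3.601, x_land=130.854, impact vy=-8.405
  bounce: vy ← 0.56·8.405 = 4.707
Arc 4: start y=0.000, vy=4.707 → t=0.960, apex=1.129, x_land=143.463, impact vy=-4.707
  bounce: vy ← 0.56·4.707 = 2.636
Arc 5: start y=0.000, vy=2.636 → t=0.537, apex=0.354, x_land=150.525, impact vy=-2.636
  bounce: vy ← 0.56·2.636 = 1.476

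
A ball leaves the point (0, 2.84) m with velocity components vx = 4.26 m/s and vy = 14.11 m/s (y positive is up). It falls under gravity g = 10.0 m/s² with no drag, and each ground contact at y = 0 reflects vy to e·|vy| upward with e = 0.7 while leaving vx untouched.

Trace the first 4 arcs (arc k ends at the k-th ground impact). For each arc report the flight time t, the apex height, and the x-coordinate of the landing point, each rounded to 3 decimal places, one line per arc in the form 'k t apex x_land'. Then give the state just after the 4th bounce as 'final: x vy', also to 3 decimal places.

Arc 1: start y=2.840, vy=14.110 → t=3.011, apex=12.795, x_land=12.825, impact vy=-15.997
  bounce: vy ← 0.7·15.997 = 11.198
Arc 2: start y=0.000, vy=11.198 → t=2.240, apex=6.269, x_land=22.366, impact vy=-11.198
  bounce: vy ← 0.7·11.198 = 7.838
Arc 3: start y=0.000, vy=7.838 → t=1.568, apex=3.072, x_land=29.044, impact vy=-7.838
  bounce: vy ← 0.7·7.838 = 5.487
Arc 4: start y=0.000, vy=5.487 → t=1.097, apex=1.505, x_land=33.719, impact vy=-5.487
  bounce: vy ← 0.7·5.487 = 3.841

1 3.011 12.795 12.825
2 2.240 6.269 22.366
3 1.568 3.072 29.044
4 1.097 1.505 33.719
final: 33.719 3.841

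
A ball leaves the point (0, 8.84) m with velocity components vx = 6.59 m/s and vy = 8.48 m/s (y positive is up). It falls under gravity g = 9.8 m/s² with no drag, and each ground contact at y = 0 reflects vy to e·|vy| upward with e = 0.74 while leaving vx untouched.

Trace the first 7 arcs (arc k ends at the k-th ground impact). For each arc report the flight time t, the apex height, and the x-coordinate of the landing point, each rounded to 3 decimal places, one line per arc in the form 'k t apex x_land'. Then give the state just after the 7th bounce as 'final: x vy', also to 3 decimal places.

1 2.463 12.509 16.232
2 2.365 6.850 31.815
3 1.750 3.751 43.346
4 1.295 2.054 51.880
5 0.958 1.125 58.195
6 0.709 0.616 62.867
7 0.525 0.337 66.325
final: 66.325 1.903

Arc 1: start y=8.840, vy=8.480 → t=2.463, apex=12.509, x_land=16.232, impact vy=-15.658
  bounce: vy ← 0.74·15.658 = 11.587
Arc 2: start y=0.000, vy=11.587 → t=2.365, apex=6.850, x_land=31.815, impact vy=-11.587
  bounce: vy ← 0.74·11.587 = 8.574
Arc 3: start y=0.000, vy=8.574 → t=1.750, apex=3.751, x_land=43.346, impact vy=-8.574
  bounce: vy ← 0.74·8.574 = 6.345
Arc 4: start y=0.000, vy=6.345 → t=1.295, apex=2.054, x_land=51.880, impact vy=-6.345
  bounce: vy ← 0.74·6.345 = 4.695
Arc 5: start y=0.000, vy=4.695 → t=0.958, apex=1.125, x_land=58.195, impact vy=-4.695
  bounce: vy ← 0.74·4.695 = 3.475
Arc 6: start y=0.000, vy=3.475 → t=0.709, apex=0.616, x_land=62.867, impact vy=-3.475
  bounce: vy ← 0.74·3.475 = 2.571
Arc 7: start y=0.000, vy=2.571 → t=0.525, apex=0.337, x_land=66.325, impact vy=-2.571
  bounce: vy ← 0.74·2.571 = 1.903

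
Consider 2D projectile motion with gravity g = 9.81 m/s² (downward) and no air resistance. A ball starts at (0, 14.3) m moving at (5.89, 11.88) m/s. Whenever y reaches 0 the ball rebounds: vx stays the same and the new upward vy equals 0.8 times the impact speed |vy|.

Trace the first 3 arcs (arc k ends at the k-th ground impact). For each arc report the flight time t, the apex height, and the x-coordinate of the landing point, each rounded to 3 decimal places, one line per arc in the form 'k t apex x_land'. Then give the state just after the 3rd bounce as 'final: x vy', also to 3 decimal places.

Arc 1: start y=14.300, vy=11.880 → t=3.304, apex=21.493, x_land=19.462, impact vy=-20.535
  bounce: vy ← 0.8·20.535 = 16.428
Arc 2: start y=0.000, vy=16.428 → t=3.349, apex=13.756, x_land=39.190, impact vy=-16.428
  bounce: vy ← 0.8·16.428 = 13.143
Arc 3: start y=0.000, vy=13.143 → t=2.679, apex=8.804, x_land=54.972, impact vy=-13.143
  bounce: vy ← 0.8·13.143 = 10.514

1 3.304 21.493 19.462
2 3.349 13.756 39.190
3 2.679 8.804 54.972
final: 54.972 10.514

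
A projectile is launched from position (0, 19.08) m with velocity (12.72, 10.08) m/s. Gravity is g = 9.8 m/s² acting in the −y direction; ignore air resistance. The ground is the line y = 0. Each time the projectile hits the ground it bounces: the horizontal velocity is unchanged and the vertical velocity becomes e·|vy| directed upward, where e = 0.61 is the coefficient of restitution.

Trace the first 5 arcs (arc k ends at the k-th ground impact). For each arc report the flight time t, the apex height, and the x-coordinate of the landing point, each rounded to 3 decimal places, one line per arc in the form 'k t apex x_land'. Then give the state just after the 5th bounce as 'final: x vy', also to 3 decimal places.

Arc 1: start y=19.080, vy=10.080 → t=3.254, apex=24.264, x_land=41.389, impact vy=-21.808
  bounce: vy ← 0.61·21.808 = 13.303
Arc 2: start y=0.000, vy=13.303 → t=2.715, apex=9.029, x_land=75.922, impact vy=-13.303
  bounce: vy ← 0.61·13.303 = 8.115
Arc 3: start y=0.000, vy=8.115 → t=1.656, apex=3.360, x_land=96.986, impact vy=-8.115
  bounce: vy ← 0.61·8.115 = 4.950
Arc 4: start y=0.000, vy=4.950 → t=1.010, apex=1.250, x_land=109.836, impact vy=-4.950
  bounce: vy ← 0.61·4.950 = 3.019
Arc 5: start y=0.000, vy=3.019 → t=0.616, apex=0.465, x_land=117.674, impact vy=-3.019
  bounce: vy ← 0.61·3.019 = 1.842

1 3.254 24.264 41.389
2 2.715 9.029 75.922
3 1.656 3.360 96.986
4 1.010 1.250 109.836
5 0.616 0.465 117.674
final: 117.674 1.842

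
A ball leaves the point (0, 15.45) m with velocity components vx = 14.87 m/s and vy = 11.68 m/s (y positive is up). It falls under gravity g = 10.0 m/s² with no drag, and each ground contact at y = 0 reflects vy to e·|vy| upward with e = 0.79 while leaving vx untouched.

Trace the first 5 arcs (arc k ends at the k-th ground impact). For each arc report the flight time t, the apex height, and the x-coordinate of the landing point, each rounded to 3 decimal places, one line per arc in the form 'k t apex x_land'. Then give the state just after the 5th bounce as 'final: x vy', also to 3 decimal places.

Arc 1: start y=15.450, vy=11.680 → t=3.279, apex=22.271, x_land=48.751, impact vy=-21.105
  bounce: vy ← 0.79·21.105 = 16.673
Arc 2: start y=0.000, vy=16.673 → t=3.335, apex=13.899, x_land=98.337, impact vy=-16.673
  bounce: vy ← 0.79·16.673 = 13.172
Arc 3: start y=0.000, vy=13.172 → t=2.634, apex=8.675, x_land=137.509, impact vy=-13.172
  bounce: vy ← 0.79·13.172 = 10.406
Arc 4: start y=0.000, vy=10.406 → t=2.081, apex=5.414, x_land=168.456, impact vy=-10.406
  bounce: vy ← 0.79·10.406 = 8.220
Arc 5: start y=0.000, vy=8.220 → t=1.644, apex=3.379, x_land=192.903, impact vy=-8.220
  bounce: vy ← 0.79·8.220 = 6.494

1 3.279 22.271 48.751
2 3.335 13.899 98.337
3 2.634 8.675 137.509
4 2.081 5.414 168.456
5 1.644 3.379 192.903
final: 192.903 6.494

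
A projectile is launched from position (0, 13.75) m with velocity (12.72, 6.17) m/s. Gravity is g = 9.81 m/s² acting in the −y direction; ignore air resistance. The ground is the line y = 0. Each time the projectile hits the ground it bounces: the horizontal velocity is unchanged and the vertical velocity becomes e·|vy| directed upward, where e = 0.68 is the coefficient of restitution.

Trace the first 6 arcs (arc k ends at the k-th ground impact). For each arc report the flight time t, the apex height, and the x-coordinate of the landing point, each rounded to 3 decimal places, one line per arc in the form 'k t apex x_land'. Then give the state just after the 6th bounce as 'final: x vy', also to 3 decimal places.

1 2.417 15.690 30.750
2 2.432 7.255 61.690
3 1.654 3.355 82.730
4 1.125 1.551 97.037
5 0.765 0.717 106.765
6 0.520 0.332 113.381
final: 113.381 1.735

Arc 1: start y=13.750, vy=6.170 → t=2.417, apex=15.690, x_land=30.750, impact vy=-17.545
  bounce: vy ← 0.68·17.545 = 11.931
Arc 2: start y=0.000, vy=11.931 → t=2.432, apex=7.255, x_land=61.690, impact vy=-11.931
  bounce: vy ← 0.68·11.931 = 8.113
Arc 3: start y=0.000, vy=8.113 → t=1.654, apex=3.355, x_land=82.730, impact vy=-8.113
  bounce: vy ← 0.68·8.113 = 5.517
Arc 4: start y=0.000, vy=5.517 → t=1.125, apex=1.551, x_land=97.037, impact vy=-5.517
  bounce: vy ← 0.68·5.517 = 3.751
Arc 5: start y=0.000, vy=3.751 → t=0.765, apex=0.717, x_land=106.765, impact vy=-3.751
  bounce: vy ← 0.68·3.751 = 2.551
Arc 6: start y=0.000, vy=2.551 → t=0.520, apex=0.332, x_land=113.381, impact vy=-2.551
  bounce: vy ← 0.68·2.551 = 1.735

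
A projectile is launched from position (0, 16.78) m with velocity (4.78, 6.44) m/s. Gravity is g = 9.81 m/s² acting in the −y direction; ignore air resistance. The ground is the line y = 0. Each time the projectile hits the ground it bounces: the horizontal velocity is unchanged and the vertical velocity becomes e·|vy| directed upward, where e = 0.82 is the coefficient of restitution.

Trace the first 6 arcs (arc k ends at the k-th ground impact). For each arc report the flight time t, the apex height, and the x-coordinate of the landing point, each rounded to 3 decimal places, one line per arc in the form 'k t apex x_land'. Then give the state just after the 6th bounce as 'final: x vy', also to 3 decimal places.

1 2.619 18.894 12.519
2 3.219 12.704 27.905
3 2.639 8.542 40.521
4 2.164 5.744 50.866
5 1.775 3.862 59.349
6 1.455 2.597 66.305
final: 66.305 5.853

Arc 1: start y=16.780, vy=6.440 → t=2.619, apex=18.894, x_land=12.519, impact vy=-19.253
  bounce: vy ← 0.82·19.253 = 15.788
Arc 2: start y=0.000, vy=15.788 → t=3.219, apex=12.704, x_land=27.905, impact vy=-15.788
  bounce: vy ← 0.82·15.788 = 12.946
Arc 3: start y=0.000, vy=12.946 → t=2.639, apex=8.542, x_land=40.521, impact vy=-12.946
  bounce: vy ← 0.82·12.946 = 10.616
Arc 4: start y=0.000, vy=10.616 → t=2.164, apex=5.744, x_land=50.866, impact vy=-10.616
  bounce: vy ← 0.82·10.616 = 8.705
Arc 5: start y=0.000, vy=8.705 → t=1.775, apex=3.862, x_land=59.349, impact vy=-8.705
  bounce: vy ← 0.82·8.705 = 7.138
Arc 6: start y=0.000, vy=7.138 → t=1.455, apex=2.597, x_land=66.305, impact vy=-7.138
  bounce: vy ← 0.82·7.138 = 5.853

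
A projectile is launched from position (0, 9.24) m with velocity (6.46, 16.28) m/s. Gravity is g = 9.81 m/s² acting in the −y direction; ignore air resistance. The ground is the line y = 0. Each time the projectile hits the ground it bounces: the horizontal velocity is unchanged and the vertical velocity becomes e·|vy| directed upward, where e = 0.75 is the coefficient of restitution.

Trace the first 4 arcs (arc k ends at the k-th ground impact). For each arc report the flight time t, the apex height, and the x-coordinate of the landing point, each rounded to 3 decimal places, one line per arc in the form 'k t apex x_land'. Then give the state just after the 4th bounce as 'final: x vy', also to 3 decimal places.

Arc 1: start y=9.240, vy=16.280 → t=3.813, apex=22.749, x_land=24.633, impact vy=-21.126
  bounce: vy ← 0.75·21.126 = 15.845
Arc 2: start y=0.000, vy=15.845 → t=3.230, apex=12.796, x_land=45.501, impact vy=-15.845
  bounce: vy ← 0.75·15.845 = 11.884
Arc 3: start y=0.000, vy=11.884 → t=2.423, apex=7.198, x_land=61.152, impact vy=-11.884
  bounce: vy ← 0.75·11.884 = 8.913
Arc 4: start y=0.000, vy=8.913 → t=1.817, apex=4.049, x_land=72.890, impact vy=-8.913
  bounce: vy ← 0.75·8.913 = 6.685

1 3.813 22.749 24.633
2 3.230 12.796 45.501
3 2.423 7.198 61.152
4 1.817 4.049 72.890
final: 72.890 6.685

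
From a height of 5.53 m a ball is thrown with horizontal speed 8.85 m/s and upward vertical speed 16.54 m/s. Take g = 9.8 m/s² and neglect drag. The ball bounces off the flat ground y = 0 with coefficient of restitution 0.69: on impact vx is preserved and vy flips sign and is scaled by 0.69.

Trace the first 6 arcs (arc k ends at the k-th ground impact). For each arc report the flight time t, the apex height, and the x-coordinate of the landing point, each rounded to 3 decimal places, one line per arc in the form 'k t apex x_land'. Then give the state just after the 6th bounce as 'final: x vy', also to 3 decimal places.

1 3.682 19.488 32.586
2 2.752 9.278 56.942
3 1.899 4.417 73.747
4 1.310 2.103 85.343
5 0.904 1.001 93.344
6 0.624 0.477 98.865
final: 98.865 2.109

Arc 1: start y=5.530, vy=16.540 → t=3.682, apex=19.488, x_land=32.586, impact vy=-19.544
  bounce: vy ← 0.69·19.544 = 13.485
Arc 2: start y=0.000, vy=13.485 → t=2.752, apex=9.278, x_land=56.942, impact vy=-13.485
  bounce: vy ← 0.69·13.485 = 9.305
Arc 3: start y=0.000, vy=9.305 → t=1.899, apex=4.417, x_land=73.747, impact vy=-9.305
  bounce: vy ← 0.69·9.305 = 6.420
Arc 4: start y=0.000, vy=6.420 → t=1.310, apex=2.103, x_land=85.343, impact vy=-6.420
  bounce: vy ← 0.69·6.420 = 4.430
Arc 5: start y=0.000, vy=4.430 → t=0.904, apex=1.001, x_land=93.344, impact vy=-4.430
  bounce: vy ← 0.69·4.430 = 3.057
Arc 6: start y=0.000, vy=3.057 → t=0.624, apex=0.477, x_land=98.865, impact vy=-3.057
  bounce: vy ← 0.69·3.057 = 2.109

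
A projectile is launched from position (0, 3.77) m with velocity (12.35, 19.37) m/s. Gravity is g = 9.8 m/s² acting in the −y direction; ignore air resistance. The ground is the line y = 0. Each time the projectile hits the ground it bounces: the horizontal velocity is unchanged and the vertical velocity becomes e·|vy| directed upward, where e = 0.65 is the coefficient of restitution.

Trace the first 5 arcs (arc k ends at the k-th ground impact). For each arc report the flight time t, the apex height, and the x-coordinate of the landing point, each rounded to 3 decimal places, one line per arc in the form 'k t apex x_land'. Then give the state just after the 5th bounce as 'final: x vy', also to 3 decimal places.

1 4.139 22.913 51.116
2 2.811 9.681 85.834
3 1.827 4.090 108.400
4 1.188 1.728 123.068
5 0.772 0.730 132.603
final: 132.603 2.459

Arc 1: start y=3.770, vy=19.370 → t=4.139, apex=22.913, x_land=51.116, impact vy=-21.192
  bounce: vy ← 0.65·21.192 = 13.775
Arc 2: start y=0.000, vy=13.775 → t=2.811, apex=9.681, x_land=85.834, impact vy=-13.775
  bounce: vy ← 0.65·13.775 = 8.954
Arc 3: start y=0.000, vy=8.954 → t=1.827, apex=4.090, x_land=108.400, impact vy=-8.954
  bounce: vy ← 0.65·8.954 = 5.820
Arc 4: start y=0.000, vy=5.820 → t=1.188, apex=1.728, x_land=123.068, impact vy=-5.820
  bounce: vy ← 0.65·5.820 = 3.783
Arc 5: start y=0.000, vy=3.783 → t=0.772, apex=0.730, x_land=132.603, impact vy=-3.783
  bounce: vy ← 0.65·3.783 = 2.459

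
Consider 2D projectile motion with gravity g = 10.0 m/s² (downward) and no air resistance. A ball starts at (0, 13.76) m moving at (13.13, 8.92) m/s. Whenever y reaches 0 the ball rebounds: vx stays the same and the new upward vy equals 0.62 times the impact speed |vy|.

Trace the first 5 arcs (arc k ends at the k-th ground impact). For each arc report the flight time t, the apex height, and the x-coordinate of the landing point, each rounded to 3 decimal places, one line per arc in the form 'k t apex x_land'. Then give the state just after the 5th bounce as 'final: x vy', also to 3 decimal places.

Arc 1: start y=13.760, vy=8.920 → t=2.776, apex=17.738, x_land=36.443, impact vy=-18.835
  bounce: vy ← 0.62·18.835 = 11.678
Arc 2: start y=0.000, vy=11.678 → t=2.336, apex=6.819, x_land=67.109, impact vy=-11.678
  bounce: vy ← 0.62·11.678 = 7.240
Arc 3: start y=0.000, vy=7.240 → t=1.448, apex=2.621, x_land=86.122, impact vy=-7.240
  bounce: vy ← 0.62·7.240 = 4.489
Arc 4: start y=0.000, vy=4.489 → t=0.898, apex=1.008, x_land=97.910, impact vy=-4.489
  bounce: vy ← 0.62·4.489 = 2.783
Arc 5: start y=0.000, vy=2.783 → t=0.557, apex=0.387, x_land=105.218, impact vy=-2.783
  bounce: vy ← 0.62·2.783 = 1.726

1 2.776 17.738 36.443
2 2.336 6.819 67.109
3 1.448 2.621 86.122
4 0.898 1.008 97.910
5 0.557 0.387 105.218
final: 105.218 1.726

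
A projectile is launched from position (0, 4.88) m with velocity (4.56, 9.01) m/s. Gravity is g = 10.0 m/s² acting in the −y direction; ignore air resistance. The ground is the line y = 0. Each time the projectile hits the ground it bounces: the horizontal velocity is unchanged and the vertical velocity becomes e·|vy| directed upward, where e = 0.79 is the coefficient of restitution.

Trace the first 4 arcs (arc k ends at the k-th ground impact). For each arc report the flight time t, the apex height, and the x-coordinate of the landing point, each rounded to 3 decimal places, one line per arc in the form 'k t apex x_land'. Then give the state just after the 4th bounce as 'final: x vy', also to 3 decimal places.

1 2.238 8.939 10.206
2 2.113 5.579 19.839
3 1.669 3.482 27.450
4 1.318 2.173 33.462
final: 33.462 5.208

Arc 1: start y=4.880, vy=9.010 → t=2.238, apex=8.939, x_land=10.206, impact vy=-13.371
  bounce: vy ← 0.79·13.371 = 10.563
Arc 2: start y=0.000, vy=10.563 → t=2.113, apex=5.579, x_land=19.839, impact vy=-10.563
  bounce: vy ← 0.79·10.563 = 8.345
Arc 3: start y=0.000, vy=8.345 → t=1.669, apex=3.482, x_land=27.450, impact vy=-8.345
  bounce: vy ← 0.79·8.345 = 6.592
Arc 4: start y=0.000, vy=6.592 → t=1.318, apex=2.173, x_land=33.462, impact vy=-6.592
  bounce: vy ← 0.79·6.592 = 5.208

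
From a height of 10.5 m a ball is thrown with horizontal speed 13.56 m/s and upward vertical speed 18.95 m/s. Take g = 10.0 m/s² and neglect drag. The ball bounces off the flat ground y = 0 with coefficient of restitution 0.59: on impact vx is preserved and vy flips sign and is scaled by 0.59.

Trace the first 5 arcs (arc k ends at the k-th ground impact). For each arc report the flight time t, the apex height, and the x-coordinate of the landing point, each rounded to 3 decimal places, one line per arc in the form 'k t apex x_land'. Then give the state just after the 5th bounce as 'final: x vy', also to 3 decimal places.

1 4.281 28.455 58.045
2 2.815 9.905 96.216
3 1.661 3.448 118.737
4 0.980 1.200 132.025
5 0.578 0.418 139.864
final: 139.864 1.706

Arc 1: start y=10.500, vy=18.950 → t=4.281, apex=28.455, x_land=58.045, impact vy=-23.856
  bounce: vy ← 0.59·23.856 = 14.075
Arc 2: start y=0.000, vy=14.075 → t=2.815, apex=9.905, x_land=96.216, impact vy=-14.075
  bounce: vy ← 0.59·14.075 = 8.304
Arc 3: start y=0.000, vy=8.304 → t=1.661, apex=3.448, x_land=118.737, impact vy=-8.304
  bounce: vy ← 0.59·8.304 = 4.899
Arc 4: start y=0.000, vy=4.899 → t=0.980, apex=1.200, x_land=132.025, impact vy=-4.899
  bounce: vy ← 0.59·4.899 = 2.891
Arc 5: start y=0.000, vy=2.891 → t=0.578, apex=0.418, x_land=139.864, impact vy=-2.891
  bounce: vy ← 0.59·2.891 = 1.706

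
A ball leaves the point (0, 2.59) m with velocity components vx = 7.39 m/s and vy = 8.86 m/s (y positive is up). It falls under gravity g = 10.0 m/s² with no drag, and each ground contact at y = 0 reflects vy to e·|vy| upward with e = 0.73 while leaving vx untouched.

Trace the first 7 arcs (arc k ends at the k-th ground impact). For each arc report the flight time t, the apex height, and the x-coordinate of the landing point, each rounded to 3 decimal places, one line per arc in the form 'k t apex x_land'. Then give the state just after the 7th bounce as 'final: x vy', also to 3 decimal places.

1 2.027 6.515 14.983
2 1.667 3.472 27.299
3 1.217 1.850 36.290
4 0.888 0.986 42.853
5 0.648 0.525 47.644
6 0.473 0.280 51.142
7 0.345 0.149 53.695
final: 53.695 1.261

Arc 1: start y=2.590, vy=8.860 → t=2.027, apex=6.515, x_land=14.983, impact vy=-11.415
  bounce: vy ← 0.73·11.415 = 8.333
Arc 2: start y=0.000, vy=8.333 → t=1.667, apex=3.472, x_land=27.299, impact vy=-8.333
  bounce: vy ← 0.73·8.333 = 6.083
Arc 3: start y=0.000, vy=6.083 → t=1.217, apex=1.850, x_land=36.290, impact vy=-6.083
  bounce: vy ← 0.73·6.083 = 4.441
Arc 4: start y=0.000, vy=4.441 → t=0.888, apex=0.986, x_land=42.853, impact vy=-4.441
  bounce: vy ← 0.73·4.441 = 3.242
Arc 5: start y=0.000, vy=3.242 → t=0.648, apex=0.525, x_land=47.644, impact vy=-3.242
  bounce: vy ← 0.73·3.242 = 2.366
Arc 6: start y=0.000, vy=2.366 → t=0.473, apex=0.280, x_land=51.142, impact vy=-2.366
  bounce: vy ← 0.73·2.366 = 1.727
Arc 7: start y=0.000, vy=1.727 → t=0.345, apex=0.149, x_land=53.695, impact vy=-1.727
  bounce: vy ← 0.73·1.727 = 1.261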